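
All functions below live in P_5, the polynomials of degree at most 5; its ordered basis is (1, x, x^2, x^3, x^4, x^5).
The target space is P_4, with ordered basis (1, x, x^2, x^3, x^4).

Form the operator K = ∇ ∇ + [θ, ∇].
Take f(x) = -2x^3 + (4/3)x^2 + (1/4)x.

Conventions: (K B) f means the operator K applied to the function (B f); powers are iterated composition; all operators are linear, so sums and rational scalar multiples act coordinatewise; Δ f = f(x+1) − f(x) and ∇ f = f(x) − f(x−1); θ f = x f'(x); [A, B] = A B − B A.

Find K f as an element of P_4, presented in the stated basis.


the image equals g(x) = 6x^2 - (80/3)x + 277/12

∇ f = -6x^2 + (26/3)x - 37/12
∇ ∇ f = -12x + 44/3
∇ f = -6x^2 + (26/3)x - 37/12
θ ∇ f = -12x^2 + (26/3)x
θ f = -6x^3 + (8/3)x^2 + (1/4)x
∇ θ f = -18x^2 + (70/3)x - 101/12
[θ, ∇] f = 6x^2 - (44/3)x + 101/12
(∇ ∇ + [θ, ∇]) f = 6x^2 - (80/3)x + 277/12


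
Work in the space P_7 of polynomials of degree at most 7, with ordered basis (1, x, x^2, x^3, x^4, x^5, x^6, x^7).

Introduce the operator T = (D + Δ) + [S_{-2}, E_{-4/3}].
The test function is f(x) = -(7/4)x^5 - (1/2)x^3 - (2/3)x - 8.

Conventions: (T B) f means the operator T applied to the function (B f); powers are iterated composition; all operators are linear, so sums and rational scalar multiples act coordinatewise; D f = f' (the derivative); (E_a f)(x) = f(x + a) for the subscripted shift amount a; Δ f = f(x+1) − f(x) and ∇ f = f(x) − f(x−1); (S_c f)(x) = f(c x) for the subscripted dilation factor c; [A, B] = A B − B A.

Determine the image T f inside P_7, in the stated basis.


D f = -(35/4)x^4 - (3/2)x^2 - 2/3
Δ f = -(35/4)x^4 - (35/2)x^3 - 19x^2 - (41/4)x - 35/12
(D + Δ) f = -(35/2)x^4 - (35/2)x^3 - (41/2)x^2 - (41/4)x - 43/12
E_{-4/3} f = -(7/4)x^5 + (35/3)x^4 - (569/18)x^3 + (1174/27)x^2 - (2510/81)x + 352/243
S_{-2} E_{-4/3} f = 56x^5 + (560/3)x^4 + (2276/9)x^3 + (4696/27)x^2 + (5020/81)x + 352/243
S_{-2} f = 56x^5 + 4x^3 + (4/3)x - 8
E_{-4/3} S_{-2} f = 56x^5 - (1120/3)x^4 + (8996/9)x^3 - (36272/27)x^2 + (73516/81)x - 62024/243
[S_{-2}, E_{-4/3}] f = 560x^4 - (2240/3)x^3 + (4552/3)x^2 - (22832/27)x + 20792/81
((D + Δ) + [S_{-2}, E_{-4/3}]) f = (1085/2)x^4 - (4585/6)x^3 + (8981/6)x^2 - (92435/108)x + 82007/324

the result is g(x) = (1085/2)x^4 - (4585/6)x^3 + (8981/6)x^2 - (92435/108)x + 82007/324


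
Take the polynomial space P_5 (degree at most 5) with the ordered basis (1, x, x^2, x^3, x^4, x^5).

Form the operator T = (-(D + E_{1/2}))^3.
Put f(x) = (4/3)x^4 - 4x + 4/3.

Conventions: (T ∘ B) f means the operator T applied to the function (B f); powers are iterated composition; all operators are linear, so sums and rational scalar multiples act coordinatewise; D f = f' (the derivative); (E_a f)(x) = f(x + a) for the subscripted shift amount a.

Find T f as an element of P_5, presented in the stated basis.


g(x) = -(4/3)x^4 - 24x^3 - 114x^2 - 142x - 217/12

D f = (16/3)x^3 - 4
E_{1/2} f = (4/3)x^4 + (8/3)x^3 + 2x^2 - (10/3)x - 7/12
(D + E_{1/2}) f = (4/3)x^4 + 8x^3 + 2x^2 - (10/3)x - 55/12
(-(D + E_{1/2})) f = -(4/3)x^4 - 8x^3 - 2x^2 + (10/3)x + 55/12
D (-(D + E_{1/2})) f = -(16/3)x^3 - 24x^2 - 4x + 10/3
E_{1/2} (-(D + E_{1/2})) f = -(4/3)x^4 - (32/3)x^3 - 16x^2 - (16/3)x + 14/3
(D + E_{1/2}) (-(D + E_{1/2})) f = -(4/3)x^4 - 16x^3 - 40x^2 - (28/3)x + 8
(-(D + E_{1/2})) (-(D + E_{1/2})) f = (4/3)x^4 + 16x^3 + 40x^2 + (28/3)x - 8
D (-(D + E_{1/2})) (-(D + E_{1/2})) f = (16/3)x^3 + 48x^2 + 80x + 28/3
E_{1/2} (-(D + E_{1/2})) (-(D + E_{1/2})) f = (4/3)x^4 + (56/3)x^3 + 66x^2 + 62x + 35/4
(D + E_{1/2}) (-(D + E_{1/2})) (-(D + E_{1/2})) f = (4/3)x^4 + 24x^3 + 114x^2 + 142x + 217/12
(-(D + E_{1/2})) (-(D + E_{1/2})) (-(D + E_{1/2})) f = -(4/3)x^4 - 24x^3 - 114x^2 - 142x - 217/12


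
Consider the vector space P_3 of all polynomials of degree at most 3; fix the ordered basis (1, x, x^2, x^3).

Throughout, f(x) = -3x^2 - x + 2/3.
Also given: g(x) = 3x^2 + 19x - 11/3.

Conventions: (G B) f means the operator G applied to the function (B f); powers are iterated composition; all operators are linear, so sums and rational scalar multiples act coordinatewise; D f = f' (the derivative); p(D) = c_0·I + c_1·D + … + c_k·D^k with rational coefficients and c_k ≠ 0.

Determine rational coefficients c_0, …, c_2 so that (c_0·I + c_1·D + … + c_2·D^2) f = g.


D^0 f = -3x^2 - x + 2/3
D^1 f = -6x - 1
D^2 f = -6
matching coefficients of g against c_0 f + c_1 Df + … from the top degree down determines the c_i
solution: c_0 = -1, c_1 = -3, c_2 = 1

p(D) = -I − 3·D + D^2, i.e. c_0 = -1, c_1 = -3, c_2 = 1


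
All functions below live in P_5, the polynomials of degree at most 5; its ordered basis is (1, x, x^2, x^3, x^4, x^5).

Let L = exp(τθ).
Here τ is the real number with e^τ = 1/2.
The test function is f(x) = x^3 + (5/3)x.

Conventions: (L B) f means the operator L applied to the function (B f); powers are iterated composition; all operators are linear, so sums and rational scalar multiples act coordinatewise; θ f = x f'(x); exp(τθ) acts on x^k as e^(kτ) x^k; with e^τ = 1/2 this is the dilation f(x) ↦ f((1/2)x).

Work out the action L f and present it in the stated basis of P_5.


exp(τθ) x^k = e^(kτ) x^k; with e^τ = 1/2 this sends x^k to (1/2)^k x^k
x ↦ 1/2 x
x^3 ↦ 1/8 x^3
applying this coordinatewise to f: exp(τθ) f = (1/8)x^3 + (5/6)x

the result is g(x) = (1/8)x^3 + (5/6)x


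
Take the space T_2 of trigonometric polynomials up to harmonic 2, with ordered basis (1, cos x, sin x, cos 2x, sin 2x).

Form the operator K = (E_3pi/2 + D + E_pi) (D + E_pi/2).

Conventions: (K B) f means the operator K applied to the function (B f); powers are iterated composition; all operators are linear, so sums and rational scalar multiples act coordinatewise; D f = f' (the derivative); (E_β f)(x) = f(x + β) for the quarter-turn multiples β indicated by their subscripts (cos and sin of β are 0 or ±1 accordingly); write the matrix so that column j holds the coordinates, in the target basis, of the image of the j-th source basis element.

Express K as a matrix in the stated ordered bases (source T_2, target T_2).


image of 1: 2
image of cos x: 2sin x
image of sin x: -2cos x
image of cos 2x: -4cos 2x + 2sin 2x
image of sin 2x: -2cos 2x - 4sin 2x
each image's coordinates form column j of the matrix

the matrix is [[2, 0, 0, 0, 0]; [0, 0, -2, 0, 0]; [0, 2, 0, 0, 0]; [0, 0, 0, -4, -2]; [0, 0, 0, 2, -4]] (rows listed top to bottom)


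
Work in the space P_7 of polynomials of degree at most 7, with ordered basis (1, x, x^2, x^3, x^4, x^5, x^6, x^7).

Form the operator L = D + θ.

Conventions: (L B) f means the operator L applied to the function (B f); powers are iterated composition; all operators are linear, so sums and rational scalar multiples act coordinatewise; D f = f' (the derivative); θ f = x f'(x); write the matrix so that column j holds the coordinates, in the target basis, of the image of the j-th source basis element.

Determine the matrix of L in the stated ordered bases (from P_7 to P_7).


the matrix is [[0, 1, 0, 0, 0, 0, 0, 0]; [0, 1, 2, 0, 0, 0, 0, 0]; [0, 0, 2, 3, 0, 0, 0, 0]; [0, 0, 0, 3, 4, 0, 0, 0]; [0, 0, 0, 0, 4, 5, 0, 0]; [0, 0, 0, 0, 0, 5, 6, 0]; [0, 0, 0, 0, 0, 0, 6, 7]; [0, 0, 0, 0, 0, 0, 0, 7]] (rows listed top to bottom)

image of 1: 0
image of x: x + 1
image of x^2: 2x^2 + 2x
image of x^3: 3x^3 + 3x^2
image of x^4: 4x^4 + 4x^3
image of x^5: 5x^5 + 5x^4
image of x^6: 6x^6 + 6x^5
image of x^7: 7x^7 + 7x^6
each image's coordinates form column j of the matrix


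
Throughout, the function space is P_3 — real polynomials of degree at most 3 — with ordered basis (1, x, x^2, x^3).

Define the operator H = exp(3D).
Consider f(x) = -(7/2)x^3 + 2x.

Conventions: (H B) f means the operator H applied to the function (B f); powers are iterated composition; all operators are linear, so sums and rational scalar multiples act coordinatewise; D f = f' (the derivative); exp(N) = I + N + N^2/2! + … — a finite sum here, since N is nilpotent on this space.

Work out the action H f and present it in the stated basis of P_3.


order-1 term: -(63/2)x^2 + 6
order-2 term: -(189/2)x
order-3 term: -189/2
the series for exp(3D) f terminates at order 3
exp(3D) f = -(7/2)x^3 - (63/2)x^2 - (185/2)x - 177/2

the image equals g(x) = -(7/2)x^3 - (63/2)x^2 - (185/2)x - 177/2


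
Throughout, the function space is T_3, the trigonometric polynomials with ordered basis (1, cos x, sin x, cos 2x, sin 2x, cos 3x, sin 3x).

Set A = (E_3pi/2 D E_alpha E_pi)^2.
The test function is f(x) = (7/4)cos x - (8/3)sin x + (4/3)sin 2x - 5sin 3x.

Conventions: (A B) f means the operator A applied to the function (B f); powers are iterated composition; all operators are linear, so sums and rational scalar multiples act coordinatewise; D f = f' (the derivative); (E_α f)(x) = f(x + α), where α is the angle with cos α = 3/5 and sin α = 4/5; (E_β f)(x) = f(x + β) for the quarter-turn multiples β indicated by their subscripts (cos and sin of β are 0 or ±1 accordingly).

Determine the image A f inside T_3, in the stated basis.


g(x) = -(61/20)cos x - (14/15)sin x + (1792/625)cos 2x + (8432/1875)sin 2x + (92664/3125)cos 3x - (105777/3125)sin 3x

E_pi f = -(7/4)cos x + (8/3)sin x + (4/3)sin 2x + 5sin 3x
E_alpha E_pi f = (13/12)cos x + 3sin x + (32/25)cos 2x - (28/75)sin 2x + (44/25)cos 3x - (117/25)sin 3x
D E_alpha E_pi f = 3cos x - (13/12)sin x - (56/75)cos 2x - (64/25)sin 2x - (351/25)cos 3x - (132/25)sin 3x
E_3pi/2 (D E_alpha E_pi) f = (13/12)cos x + 3sin x + (56/75)cos 2x + (64/25)sin 2x - (132/25)cos 3x + (351/25)sin 3x
E_pi (E_3pi/2 D E_alpha E_pi) f = -(13/12)cos x - 3sin x + (56/75)cos 2x + (64/25)sin 2x + (132/25)cos 3x - (351/25)sin 3x
E_alpha E_pi (E_3pi/2 D E_alpha E_pi) f = -(61/20)cos x - (14/15)sin x + (4216/1875)cos 2x - (896/625)sin 2x - (30888/3125)cos 3x + (35259/3125)sin 3x
D E_alpha E_pi (E_3pi/2 D E_alpha E_pi) f = -(14/15)cos x + (61/20)sin x - (1792/625)cos 2x - (8432/1875)sin 2x + (105777/3125)cos 3x + (92664/3125)sin 3x
E_3pi/2 (D E_alpha E_pi) (E_3pi/2 D E_alpha E_pi) f = -(61/20)cos x - (14/15)sin x + (1792/625)cos 2x + (8432/1875)sin 2x + (92664/3125)cos 3x - (105777/3125)sin 3x


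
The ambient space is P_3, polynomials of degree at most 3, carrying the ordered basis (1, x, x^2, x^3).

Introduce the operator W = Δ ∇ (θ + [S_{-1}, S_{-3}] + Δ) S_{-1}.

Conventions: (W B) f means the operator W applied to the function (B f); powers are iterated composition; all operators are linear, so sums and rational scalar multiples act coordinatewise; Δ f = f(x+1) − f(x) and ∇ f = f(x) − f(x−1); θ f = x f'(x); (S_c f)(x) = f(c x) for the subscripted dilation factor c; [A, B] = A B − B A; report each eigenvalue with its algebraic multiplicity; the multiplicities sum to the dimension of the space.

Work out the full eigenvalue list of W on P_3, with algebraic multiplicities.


image of 1: 0
image of x: 0
image of x^2: 4
image of x^3: -18x - 6
the matrix is upper triangular; its diagonal is (0, 0, 0, 0)
for a triangular matrix the eigenvalues are the diagonal entries, with algebraic multiplicity their repetition count

λ = 0 (multiplicity 4)


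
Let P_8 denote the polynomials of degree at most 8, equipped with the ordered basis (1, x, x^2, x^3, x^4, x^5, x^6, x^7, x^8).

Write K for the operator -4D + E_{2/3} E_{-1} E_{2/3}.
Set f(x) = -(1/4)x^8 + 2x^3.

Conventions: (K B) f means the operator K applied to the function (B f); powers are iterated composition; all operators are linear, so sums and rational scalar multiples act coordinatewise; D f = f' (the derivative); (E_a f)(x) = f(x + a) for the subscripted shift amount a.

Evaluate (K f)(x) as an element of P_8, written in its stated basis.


g(x) = -(1/4)x^8 + (22/3)x^7 - (7/9)x^6 - (14/27)x^5 - (35/162)x^4 + (472/243)x^3 - (16045/729)x^2 + (1456/2187)x + 1943/26244

D f = -2x^7 + 6x^2
(-4D) f = 8x^7 - 24x^2
E_{2/3} f = -(1/4)x^8 - (4/3)x^7 - (28/9)x^6 - (112/27)x^5 - (280/81)x^4 + (38/243)x^3 + (2468/729)x^2 + (5576/2187)x + 3824/6561
E_{-1} E_{2/3} f = -(1/4)x^8 + (2/3)x^7 - (7/9)x^6 + (14/27)x^5 - (35/162)x^4 + (500/243)x^3 - (1465/729)x^2 + (1460/2187)x - 1945/26244
E_{2/3} E_{-1} E_{2/3} f = -(1/4)x^8 - (2/3)x^7 - (7/9)x^6 - (14/27)x^5 - (35/162)x^4 + (472/243)x^3 + (1451/729)x^2 + (1456/2187)x + 1943/26244
(-4D + E_{2/3} E_{-1} E_{2/3}) f = -(1/4)x^8 + (22/3)x^7 - (7/9)x^6 - (14/27)x^5 - (35/162)x^4 + (472/243)x^3 - (16045/729)x^2 + (1456/2187)x + 1943/26244


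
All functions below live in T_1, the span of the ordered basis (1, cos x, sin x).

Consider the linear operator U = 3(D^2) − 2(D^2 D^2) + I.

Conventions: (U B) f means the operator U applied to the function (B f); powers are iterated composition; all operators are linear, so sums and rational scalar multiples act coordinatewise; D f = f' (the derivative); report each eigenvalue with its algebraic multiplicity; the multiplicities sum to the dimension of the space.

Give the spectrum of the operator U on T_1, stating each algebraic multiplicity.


λ = -4 (multiplicity 2), λ = 1 (multiplicity 1)

image of 1: 1
image of cos x: -4cos x
image of sin x: -4sin x
the matrix is diagonal; its diagonal is (1, -4, -4)
for a triangular matrix the eigenvalues are the diagonal entries, with algebraic multiplicity their repetition count


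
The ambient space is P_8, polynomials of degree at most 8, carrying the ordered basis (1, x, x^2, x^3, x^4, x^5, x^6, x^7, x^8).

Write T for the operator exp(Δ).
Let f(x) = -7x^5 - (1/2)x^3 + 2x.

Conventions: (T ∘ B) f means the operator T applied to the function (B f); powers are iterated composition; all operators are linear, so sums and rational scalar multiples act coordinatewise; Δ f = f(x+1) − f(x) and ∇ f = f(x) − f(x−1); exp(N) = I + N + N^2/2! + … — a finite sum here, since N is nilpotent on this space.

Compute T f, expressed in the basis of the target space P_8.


the result is g(x) = -7x^5 - 35x^4 - (281/2)x^3 - (703/2)x^2 - 526x - 729/2

order-1 term: -35x^4 - 70x^3 - (143/2)x^2 - (73/2)x - 11/2
order-2 term: -70x^3 - 210x^2 - (493/2)x - 213/2
order-3 term: -70x^2 - 210x - 351/2
order-4 term: -35x - 70
order-5 term: -7
the series for exp(Δ) f terminates at order 5
exp(Δ) f = -7x^5 - 35x^4 - (281/2)x^3 - (703/2)x^2 - 526x - 729/2


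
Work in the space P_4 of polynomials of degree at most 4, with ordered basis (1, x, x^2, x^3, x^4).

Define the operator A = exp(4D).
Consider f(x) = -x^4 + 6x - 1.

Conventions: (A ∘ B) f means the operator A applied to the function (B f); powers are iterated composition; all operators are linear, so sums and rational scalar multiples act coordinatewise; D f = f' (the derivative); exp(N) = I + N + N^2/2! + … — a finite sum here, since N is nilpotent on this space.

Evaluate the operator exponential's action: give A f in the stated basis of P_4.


order-1 term: -16x^3 + 24
order-2 term: -96x^2
order-3 term: -256x
order-4 term: -256
the series for exp(4D) f terminates at order 4
exp(4D) f = -x^4 - 16x^3 - 96x^2 - 250x - 233

g(x) = -x^4 - 16x^3 - 96x^2 - 250x - 233


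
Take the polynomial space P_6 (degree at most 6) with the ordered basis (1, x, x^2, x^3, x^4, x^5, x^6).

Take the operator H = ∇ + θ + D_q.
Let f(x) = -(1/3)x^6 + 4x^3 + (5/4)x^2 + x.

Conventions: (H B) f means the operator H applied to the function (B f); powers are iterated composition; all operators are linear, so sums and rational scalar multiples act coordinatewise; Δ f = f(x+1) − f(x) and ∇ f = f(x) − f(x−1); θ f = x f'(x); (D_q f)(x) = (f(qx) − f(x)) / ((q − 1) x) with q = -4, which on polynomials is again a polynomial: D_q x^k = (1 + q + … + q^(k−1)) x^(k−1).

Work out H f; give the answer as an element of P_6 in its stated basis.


∇ f = -2x^5 + 5x^4 - (20/3)x^3 + 17x^2 - (23/2)x + 49/12
θ f = -2x^6 + 12x^3 + (5/2)x^2 + x
D_q f = 273x^5 + 52x^2 - (15/4)x + 1
(∇ + θ + D_q) f = -2x^6 + 271x^5 + 5x^4 + (16/3)x^3 + (143/2)x^2 - (57/4)x + 61/12

g(x) = -2x^6 + 271x^5 + 5x^4 + (16/3)x^3 + (143/2)x^2 - (57/4)x + 61/12


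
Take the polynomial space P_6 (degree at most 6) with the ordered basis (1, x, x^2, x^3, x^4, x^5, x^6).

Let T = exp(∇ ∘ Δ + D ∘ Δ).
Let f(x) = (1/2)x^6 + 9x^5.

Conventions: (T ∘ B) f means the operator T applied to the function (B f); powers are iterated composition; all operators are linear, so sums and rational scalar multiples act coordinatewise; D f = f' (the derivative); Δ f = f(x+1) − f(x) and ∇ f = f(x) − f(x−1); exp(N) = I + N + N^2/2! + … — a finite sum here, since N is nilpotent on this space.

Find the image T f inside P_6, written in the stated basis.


order-1 term: 30x^4 + 390x^3 + 315x^2 + 285x + 49
order-2 term: 360x^2 + 2520x + 1305
order-3 term: 480
the series for exp(∇ ∘ Δ + D ∘ Δ) f terminates at order 3
exp(∇ ∘ Δ + D ∘ Δ) f = (1/2)x^6 + 9x^5 + 30x^4 + 390x^3 + 675x^2 + 2805x + 1834

the image equals g(x) = (1/2)x^6 + 9x^5 + 30x^4 + 390x^3 + 675x^2 + 2805x + 1834


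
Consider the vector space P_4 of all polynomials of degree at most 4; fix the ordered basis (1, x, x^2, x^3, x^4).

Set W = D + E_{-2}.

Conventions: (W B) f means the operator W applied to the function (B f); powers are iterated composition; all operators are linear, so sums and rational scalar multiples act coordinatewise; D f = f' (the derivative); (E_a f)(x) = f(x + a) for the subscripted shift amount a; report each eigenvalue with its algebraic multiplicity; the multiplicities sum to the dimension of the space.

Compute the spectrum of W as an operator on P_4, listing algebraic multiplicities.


image of 1: 1
image of x: x - 1
image of x^2: x^2 - 2x + 4
image of x^3: x^3 - 3x^2 + 12x - 8
image of x^4: x^4 - 4x^3 + 24x^2 - 32x + 16
the matrix is upper triangular; its diagonal is (1, 1, 1, 1, 1)
for a triangular matrix the eigenvalues are the diagonal entries, with algebraic multiplicity their repetition count

λ = 1 (multiplicity 5)


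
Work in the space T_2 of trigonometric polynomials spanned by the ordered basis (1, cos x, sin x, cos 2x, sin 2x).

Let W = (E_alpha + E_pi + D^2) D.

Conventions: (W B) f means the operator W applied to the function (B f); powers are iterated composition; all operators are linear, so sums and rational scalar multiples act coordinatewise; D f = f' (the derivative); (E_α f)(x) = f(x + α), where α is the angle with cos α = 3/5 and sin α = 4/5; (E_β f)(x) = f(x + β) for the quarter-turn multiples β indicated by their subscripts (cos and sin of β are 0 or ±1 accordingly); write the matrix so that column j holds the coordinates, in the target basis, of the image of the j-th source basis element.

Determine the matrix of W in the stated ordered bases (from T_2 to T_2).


image of 1: 0
image of cos x: -(4/5)cos x + (7/5)sin x
image of sin x: -(7/5)cos x - (4/5)sin x
image of cos 2x: -(48/25)cos 2x + (164/25)sin 2x
image of sin 2x: -(164/25)cos 2x - (48/25)sin 2x
each image's coordinates form column j of the matrix

the matrix is [[0, 0, 0, 0, 0]; [0, -4/5, -7/5, 0, 0]; [0, 7/5, -4/5, 0, 0]; [0, 0, 0, -48/25, -164/25]; [0, 0, 0, 164/25, -48/25]] (rows listed top to bottom)


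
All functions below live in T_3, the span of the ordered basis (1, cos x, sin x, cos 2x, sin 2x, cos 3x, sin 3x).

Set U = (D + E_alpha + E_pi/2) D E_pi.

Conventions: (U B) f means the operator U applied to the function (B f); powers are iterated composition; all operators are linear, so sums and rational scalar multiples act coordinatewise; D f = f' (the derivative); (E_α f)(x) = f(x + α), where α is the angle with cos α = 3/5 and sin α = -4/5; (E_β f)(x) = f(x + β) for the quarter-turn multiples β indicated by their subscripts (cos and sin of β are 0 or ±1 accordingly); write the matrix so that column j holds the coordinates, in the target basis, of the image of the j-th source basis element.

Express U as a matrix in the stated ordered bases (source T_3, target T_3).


the matrix is [[0, 0, 0, 0, 0, 0, 0]; [0, 6/5, -3/5, 0, 0, 0, 0]; [0, 3/5, 6/5, 0, 0, 0, 0]; [0, 0, 0, -52/25, -64/25, 0, 0]; [0, 0, 0, 64/25, -52/25, 0, 0]; [0, 0, 0, 0, 0, 618/125, 351/125]; [0, 0, 0, 0, 0, -351/125, 618/125]] (rows listed top to bottom)

image of 1: 0
image of cos x: (6/5)cos x + (3/5)sin x
image of sin x: -(3/5)cos x + (6/5)sin x
image of cos 2x: -(52/25)cos 2x + (64/25)sin 2x
image of sin 2x: -(64/25)cos 2x - (52/25)sin 2x
image of cos 3x: (618/125)cos 3x - (351/125)sin 3x
image of sin 3x: (351/125)cos 3x + (618/125)sin 3x
each image's coordinates form column j of the matrix


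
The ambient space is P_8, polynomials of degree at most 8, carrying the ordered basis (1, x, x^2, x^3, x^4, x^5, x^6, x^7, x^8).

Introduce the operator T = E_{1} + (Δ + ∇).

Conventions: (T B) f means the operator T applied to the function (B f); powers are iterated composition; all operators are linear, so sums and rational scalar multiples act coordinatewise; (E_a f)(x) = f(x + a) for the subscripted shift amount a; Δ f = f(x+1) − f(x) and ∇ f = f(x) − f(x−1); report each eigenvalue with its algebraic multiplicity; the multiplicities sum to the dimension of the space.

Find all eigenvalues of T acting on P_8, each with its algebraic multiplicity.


image of 1: 1
image of x: x + 3
image of x^2: x^2 + 6x + 1
image of x^3: x^3 + 9x^2 + 3x + 3
image of x^4: x^4 + 12x^3 + 6x^2 + 12x + 1
image of x^5: x^5 + 15x^4 + 10x^3 + 30x^2 + 5x + 3
image of x^6: x^6 + 18x^5 + 15x^4 + 60x^3 + 15x^2 + 18x + 1
image of x^7: x^7 + 21x^6 + 21x^5 + 105x^4 + 35x^3 + 63x^2 + 7x + 3
image of x^8: x^8 + 24x^7 + 28x^6 + 168x^5 + 70x^4 + 168x^3 + 28x^2 + 24x + 1
the matrix is upper triangular; its diagonal is (1, 1, 1, 1, 1, 1, 1, 1, 1)
for a triangular matrix the eigenvalues are the diagonal entries, with algebraic multiplicity their repetition count

λ = 1 (multiplicity 9)


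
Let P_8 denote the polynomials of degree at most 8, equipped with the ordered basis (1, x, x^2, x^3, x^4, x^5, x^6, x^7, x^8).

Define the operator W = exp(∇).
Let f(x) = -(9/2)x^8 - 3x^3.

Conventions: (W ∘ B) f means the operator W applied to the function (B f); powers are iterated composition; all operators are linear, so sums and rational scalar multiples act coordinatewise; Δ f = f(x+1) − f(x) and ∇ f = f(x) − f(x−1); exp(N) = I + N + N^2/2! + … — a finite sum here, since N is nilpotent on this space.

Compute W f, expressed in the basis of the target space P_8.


the image equals g(x) = -(9/2)x^8 - 36x^7 + 252x^5 - 315x^4 - 507x^3 + 1125x^2 - 324x - 222

order-1 term: -36x^7 + 126x^6 - 252x^5 + 315x^4 - 252x^3 + 117x^2 - 27x + 3/2
order-2 term: -126x^6 + 756x^5 - 2205x^4 + 3780x^3 - 3906x^2 + 2259x - 1125/2
order-3 term: -252x^5 + 1890x^4 - 6300x^3 + 11340x^2 - 10836x + 4344
order-4 term: -315x^4 + 2520x^3 - 8190x^2 + 12600x - 15309/2
order-5 term: -252x^3 + 1890x^2 - 5040x + 4725
order-6 term: -126x^2 + 756x - 1197
order-7 term: -36x + 126
order-8 term: -9/2
the series for exp(∇) f terminates at order 8
exp(∇) f = -(9/2)x^8 - 36x^7 + 252x^5 - 315x^4 - 507x^3 + 1125x^2 - 324x - 222


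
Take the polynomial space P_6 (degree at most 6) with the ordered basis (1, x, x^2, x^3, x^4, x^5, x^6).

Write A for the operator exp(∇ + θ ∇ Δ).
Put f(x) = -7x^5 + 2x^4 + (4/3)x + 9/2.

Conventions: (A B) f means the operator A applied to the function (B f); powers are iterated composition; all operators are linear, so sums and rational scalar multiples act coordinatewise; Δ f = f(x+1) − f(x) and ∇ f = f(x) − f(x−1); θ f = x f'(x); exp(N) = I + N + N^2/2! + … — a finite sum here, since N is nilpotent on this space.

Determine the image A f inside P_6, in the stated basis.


order-1 term: -35x^4 - 342x^3 - 34x^2 - 27x - 23/3
order-2 term: -70x^3 - 828x^2 - 617x - 150
order-3 term: -70x^2 - 622x + 47
order-4 term: -35x - 138
order-5 term: -7
the series for exp(∇ + θ ∇ Δ) f terminates at order 5
exp(∇ + θ ∇ Δ) f = -7x^5 - 33x^4 - 412x^3 - 932x^2 - (3899/3)x - 1507/6

g(x) = -7x^5 - 33x^4 - 412x^3 - 932x^2 - (3899/3)x - 1507/6


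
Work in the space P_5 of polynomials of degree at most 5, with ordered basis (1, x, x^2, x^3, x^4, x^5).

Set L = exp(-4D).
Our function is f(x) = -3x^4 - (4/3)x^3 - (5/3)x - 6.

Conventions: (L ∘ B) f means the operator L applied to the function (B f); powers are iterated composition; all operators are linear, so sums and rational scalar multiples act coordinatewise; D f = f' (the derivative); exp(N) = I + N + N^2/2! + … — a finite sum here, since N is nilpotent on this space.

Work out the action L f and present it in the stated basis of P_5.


the image equals g(x) = -3x^4 + (140/3)x^3 - 272x^2 + (2107/3)x - 682

order-1 term: 48x^3 + 16x^2 + 20/3
order-2 term: -288x^2 - 64x
order-3 term: 768x + 256/3
order-4 term: -768
the series for exp(-4D) f terminates at order 4
exp(-4D) f = -3x^4 + (140/3)x^3 - 272x^2 + (2107/3)x - 682


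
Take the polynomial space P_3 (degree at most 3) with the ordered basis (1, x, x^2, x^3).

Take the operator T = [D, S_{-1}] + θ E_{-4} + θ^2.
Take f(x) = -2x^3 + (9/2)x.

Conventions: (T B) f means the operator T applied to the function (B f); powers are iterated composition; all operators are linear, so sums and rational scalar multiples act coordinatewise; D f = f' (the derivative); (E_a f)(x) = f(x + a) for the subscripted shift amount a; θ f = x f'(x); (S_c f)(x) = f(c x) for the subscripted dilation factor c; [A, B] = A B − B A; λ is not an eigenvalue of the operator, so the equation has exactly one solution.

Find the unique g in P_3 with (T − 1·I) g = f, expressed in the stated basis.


write g with unknown coordinates in the stated basis and equate coefficients in (T − 1·I) g = f
solving from the highest basis element down gives g = -(2/11)x^3 - (12/11)x^2 + (195/22)x - 195/11
check: T g = -(24/11)x^3 - (12/11)x^2 + (147/11)x - 195/11
so T g − 1·g = -2x^3 + (9/2)x = f ✓

the result is g(x) = -(2/11)x^3 - (12/11)x^2 + (195/22)x - 195/11


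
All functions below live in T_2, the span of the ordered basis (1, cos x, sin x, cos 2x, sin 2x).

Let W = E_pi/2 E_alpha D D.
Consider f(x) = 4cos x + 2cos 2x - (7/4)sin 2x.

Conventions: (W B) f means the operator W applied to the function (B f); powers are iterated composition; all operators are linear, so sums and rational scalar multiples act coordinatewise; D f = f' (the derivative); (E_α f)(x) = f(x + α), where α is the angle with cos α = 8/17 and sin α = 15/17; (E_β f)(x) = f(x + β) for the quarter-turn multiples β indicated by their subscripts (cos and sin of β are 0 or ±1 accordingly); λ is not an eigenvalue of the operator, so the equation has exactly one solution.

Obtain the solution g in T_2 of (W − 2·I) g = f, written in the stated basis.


write g with unknown coordinates in the stated basis and equate coefficients in (W − 2·I) g = f
solving from the highest basis element down gives g = -(76/25)cos x - (32/25)sin x - (191/2089)cos 2x + (8117/16712)sin 2x
check: W g = -(52/25)cos x - (64/25)sin x + (3796/2089)cos 2x - (3253/4178)sin 2x
so W g − 2·g = 4cos x + 2cos 2x - (7/4)sin 2x = f ✓

the result is g(x) = -(76/25)cos x - (32/25)sin x - (191/2089)cos 2x + (8117/16712)sin 2x


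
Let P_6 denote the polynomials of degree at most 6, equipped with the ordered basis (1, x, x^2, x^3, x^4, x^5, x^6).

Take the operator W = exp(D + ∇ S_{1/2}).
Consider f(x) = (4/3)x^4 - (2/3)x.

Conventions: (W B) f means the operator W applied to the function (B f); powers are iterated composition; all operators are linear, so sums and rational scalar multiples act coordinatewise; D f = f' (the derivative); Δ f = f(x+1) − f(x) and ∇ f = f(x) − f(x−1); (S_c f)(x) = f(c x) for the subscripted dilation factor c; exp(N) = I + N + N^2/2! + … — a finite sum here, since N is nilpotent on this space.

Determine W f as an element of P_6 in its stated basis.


order-1 term: (17/3)x^3 - (1/2)x^2 + (1/3)x - 13/12
order-2 term: (153/16)x^2 - (27/16)x + 2/3
order-3 term: (255/32)x - 105/64
order-4 term: 765/256
the series for exp(D + ∇ S_{1/2}) f terminates at order 4
exp(D + ∇ S_{1/2}) f = (4/3)x^4 + (17/3)x^3 + (145/16)x^2 + (571/96)x + 715/768

the image equals g(x) = (4/3)x^4 + (17/3)x^3 + (145/16)x^2 + (571/96)x + 715/768


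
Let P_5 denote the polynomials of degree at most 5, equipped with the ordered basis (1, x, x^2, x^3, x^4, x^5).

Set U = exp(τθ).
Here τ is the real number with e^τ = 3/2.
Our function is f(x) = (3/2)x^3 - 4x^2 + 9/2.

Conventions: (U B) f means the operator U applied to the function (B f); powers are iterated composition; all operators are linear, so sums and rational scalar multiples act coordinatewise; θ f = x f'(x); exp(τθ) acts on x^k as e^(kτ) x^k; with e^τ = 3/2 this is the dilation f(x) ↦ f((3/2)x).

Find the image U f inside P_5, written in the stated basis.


exp(τθ) x^k = e^(kτ) x^k; with e^τ = 3/2 this sends x^k to (3/2)^k x^k
x^2 ↦ 9/4 x^2
x^3 ↦ 27/8 x^3
applying this coordinatewise to f: exp(τθ) f = (81/16)x^3 - 9x^2 + 9/2

g(x) = (81/16)x^3 - 9x^2 + 9/2


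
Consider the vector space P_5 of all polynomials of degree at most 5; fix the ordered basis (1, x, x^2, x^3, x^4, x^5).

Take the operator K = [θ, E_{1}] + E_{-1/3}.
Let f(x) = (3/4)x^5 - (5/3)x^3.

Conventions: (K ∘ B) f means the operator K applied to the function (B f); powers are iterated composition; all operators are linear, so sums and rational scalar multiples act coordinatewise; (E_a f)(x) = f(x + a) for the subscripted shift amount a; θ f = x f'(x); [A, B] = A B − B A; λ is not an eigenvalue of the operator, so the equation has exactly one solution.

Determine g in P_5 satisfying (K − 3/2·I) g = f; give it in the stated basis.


the image equals g(x) = -(3/2)x^5 + 20x^4 - (460/3)x^3 + (7780/9)x^2 - (89065/27)x + 511736/81

write g with unknown coordinates in the stated basis and equate coefficients in (K − 3/2·I) g = f
solving from the highest basis element down gives g = -(3/2)x^5 + 20x^4 - (460/3)x^3 + (7780/9)x^2 - (89065/27)x + 511736/81
check: K g = -(3/2)x^5 + 30x^4 - (695/3)x^3 + (3890/3)x^2 - (89065/18)x + 255868/27
so K g − 3/2·g = (3/4)x^5 - (5/3)x^3 = f ✓


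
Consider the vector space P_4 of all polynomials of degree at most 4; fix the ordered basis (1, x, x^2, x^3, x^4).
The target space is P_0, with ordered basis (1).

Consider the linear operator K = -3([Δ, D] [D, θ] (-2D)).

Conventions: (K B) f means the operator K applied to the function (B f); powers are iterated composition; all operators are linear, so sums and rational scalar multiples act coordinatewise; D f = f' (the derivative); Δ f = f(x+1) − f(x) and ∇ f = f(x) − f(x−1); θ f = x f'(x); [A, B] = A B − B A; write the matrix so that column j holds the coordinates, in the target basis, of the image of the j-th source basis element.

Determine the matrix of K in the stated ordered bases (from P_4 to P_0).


the matrix is [[0, 0, 0, 0, 0]] (rows listed top to bottom)

image of 1: 0
image of x: 0
image of x^2: 0
image of x^3: 0
image of x^4: 0
each image's coordinates form column j of the matrix


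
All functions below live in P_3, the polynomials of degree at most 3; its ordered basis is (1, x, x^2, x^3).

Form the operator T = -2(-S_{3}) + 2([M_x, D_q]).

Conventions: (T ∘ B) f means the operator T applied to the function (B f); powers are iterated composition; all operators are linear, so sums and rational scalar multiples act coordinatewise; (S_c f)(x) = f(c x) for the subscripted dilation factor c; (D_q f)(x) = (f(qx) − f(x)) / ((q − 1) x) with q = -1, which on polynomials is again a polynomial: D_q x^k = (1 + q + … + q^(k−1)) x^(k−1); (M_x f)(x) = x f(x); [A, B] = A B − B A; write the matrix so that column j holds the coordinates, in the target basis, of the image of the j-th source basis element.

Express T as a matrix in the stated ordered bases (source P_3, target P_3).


the matrix is [[0, 0, 0, 0]; [0, 8, 0, 0]; [0, 0, 16, 0]; [0, 0, 0, 56]] (rows listed top to bottom)

image of 1: 0
image of x: 8x
image of x^2: 16x^2
image of x^3: 56x^3
each image's coordinates form column j of the matrix


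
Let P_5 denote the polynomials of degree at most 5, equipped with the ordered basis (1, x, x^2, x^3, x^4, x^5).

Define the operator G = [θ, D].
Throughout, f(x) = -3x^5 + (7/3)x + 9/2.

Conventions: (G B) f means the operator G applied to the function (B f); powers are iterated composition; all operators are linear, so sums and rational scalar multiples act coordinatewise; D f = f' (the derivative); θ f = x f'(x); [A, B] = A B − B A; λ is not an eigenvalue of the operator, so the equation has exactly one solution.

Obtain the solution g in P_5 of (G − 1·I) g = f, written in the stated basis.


g(x) = 3x^5 - 15x^4 + 60x^3 - 180x^2 + (1073/3)x - 2173/6

write g with unknown coordinates in the stated basis and equate coefficients in (G − 1·I) g = f
solving from the highest basis element down gives g = 3x^5 - 15x^4 + 60x^3 - 180x^2 + (1073/3)x - 2173/6
check: G g = -15x^4 + 60x^3 - 180x^2 + 360x - 1073/3
so G g − 1·g = -3x^5 + (7/3)x + 9/2 = f ✓


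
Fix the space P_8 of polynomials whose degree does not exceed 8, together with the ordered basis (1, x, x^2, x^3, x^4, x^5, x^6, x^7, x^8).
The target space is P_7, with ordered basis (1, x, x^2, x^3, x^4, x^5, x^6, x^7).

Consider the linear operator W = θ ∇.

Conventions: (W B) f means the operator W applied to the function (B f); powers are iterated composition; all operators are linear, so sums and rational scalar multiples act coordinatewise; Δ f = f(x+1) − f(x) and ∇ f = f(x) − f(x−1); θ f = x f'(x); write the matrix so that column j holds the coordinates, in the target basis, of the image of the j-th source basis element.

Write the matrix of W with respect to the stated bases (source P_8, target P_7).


image of 1: 0
image of x: 0
image of x^2: 2x
image of x^3: 6x^2 - 3x
image of x^4: 12x^3 - 12x^2 + 4x
image of x^5: 20x^4 - 30x^3 + 20x^2 - 5x
image of x^6: 30x^5 - 60x^4 + 60x^3 - 30x^2 + 6x
image of x^7: 42x^6 - 105x^5 + 140x^4 - 105x^3 + 42x^2 - 7x
image of x^8: 56x^7 - 168x^6 + 280x^5 - 280x^4 + 168x^3 - 56x^2 + 8x
each image's coordinates form column j of the matrix

the matrix is [[0, 0, 0, 0, 0, 0, 0, 0, 0]; [0, 0, 2, -3, 4, -5, 6, -7, 8]; [0, 0, 0, 6, -12, 20, -30, 42, -56]; [0, 0, 0, 0, 12, -30, 60, -105, 168]; [0, 0, 0, 0, 0, 20, -60, 140, -280]; [0, 0, 0, 0, 0, 0, 30, -105, 280]; [0, 0, 0, 0, 0, 0, 0, 42, -168]; [0, 0, 0, 0, 0, 0, 0, 0, 56]] (rows listed top to bottom)


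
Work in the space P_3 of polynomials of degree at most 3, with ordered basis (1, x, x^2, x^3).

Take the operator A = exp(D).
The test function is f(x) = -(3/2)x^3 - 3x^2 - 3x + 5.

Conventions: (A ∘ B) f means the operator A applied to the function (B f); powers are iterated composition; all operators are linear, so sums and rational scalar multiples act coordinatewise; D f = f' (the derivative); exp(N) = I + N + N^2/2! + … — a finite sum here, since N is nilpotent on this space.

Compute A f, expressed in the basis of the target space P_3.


the image equals g(x) = -(3/2)x^3 - (15/2)x^2 - (27/2)x - 5/2

order-1 term: -(9/2)x^2 - 6x - 3
order-2 term: -(9/2)x - 3
order-3 term: -3/2
the series for exp(D) f terminates at order 3
exp(D) f = -(3/2)x^3 - (15/2)x^2 - (27/2)x - 5/2


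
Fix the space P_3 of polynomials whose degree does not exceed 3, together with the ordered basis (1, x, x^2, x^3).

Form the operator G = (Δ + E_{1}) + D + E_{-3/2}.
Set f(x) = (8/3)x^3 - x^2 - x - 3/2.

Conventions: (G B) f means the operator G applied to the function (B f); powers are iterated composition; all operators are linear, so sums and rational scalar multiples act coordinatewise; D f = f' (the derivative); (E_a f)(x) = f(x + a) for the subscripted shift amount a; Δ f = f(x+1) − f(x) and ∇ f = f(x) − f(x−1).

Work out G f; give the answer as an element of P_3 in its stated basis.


the image equals g(x) = (16/3)x^3 + 10x^2 + 29x - 149/12

Δ f = 8x^2 + 6x + 2/3
E_{1} f = (8/3)x^3 + 7x^2 + 5x - 5/6
(Δ + E_{1}) f = (8/3)x^3 + 15x^2 + 11x - 1/6
D f = 8x^2 - 2x - 1
E_{-3/2} f = (8/3)x^3 - 13x^2 + 20x - 45/4
((Δ + E_{1}) + D + E_{-3/2}) f = (16/3)x^3 + 10x^2 + 29x - 149/12


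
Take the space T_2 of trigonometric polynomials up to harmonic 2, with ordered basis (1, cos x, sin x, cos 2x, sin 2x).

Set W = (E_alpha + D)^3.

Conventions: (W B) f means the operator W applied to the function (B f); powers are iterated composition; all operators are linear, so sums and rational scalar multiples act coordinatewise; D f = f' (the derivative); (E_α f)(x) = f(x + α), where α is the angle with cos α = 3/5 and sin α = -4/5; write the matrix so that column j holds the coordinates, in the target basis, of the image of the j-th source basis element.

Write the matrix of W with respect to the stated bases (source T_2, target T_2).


the matrix is [[1, 0, 0, 0, 0]; [0, 18/125, 26/125, 0, 0]; [0, -26/125, 18/125, 0, 0]; [0, 0, 0, 13853/15625, -13754/15625]; [0, 0, 0, 13754/15625, 13853/15625]] (rows listed top to bottom)

image of 1: 1
image of cos x: (18/125)cos x - (26/125)sin x
image of sin x: (26/125)cos x + (18/125)sin x
image of cos 2x: (13853/15625)cos 2x + (13754/15625)sin 2x
image of sin 2x: -(13754/15625)cos 2x + (13853/15625)sin 2x
each image's coordinates form column j of the matrix


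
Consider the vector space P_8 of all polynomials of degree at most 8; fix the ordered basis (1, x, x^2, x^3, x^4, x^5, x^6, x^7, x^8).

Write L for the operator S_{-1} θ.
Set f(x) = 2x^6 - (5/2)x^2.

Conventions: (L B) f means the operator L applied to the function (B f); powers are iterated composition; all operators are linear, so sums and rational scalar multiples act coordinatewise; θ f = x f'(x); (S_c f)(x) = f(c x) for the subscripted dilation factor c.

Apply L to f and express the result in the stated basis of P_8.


θ f = 12x^6 - 5x^2
S_{-1} θ f = 12x^6 - 5x^2

the result is g(x) = 12x^6 - 5x^2


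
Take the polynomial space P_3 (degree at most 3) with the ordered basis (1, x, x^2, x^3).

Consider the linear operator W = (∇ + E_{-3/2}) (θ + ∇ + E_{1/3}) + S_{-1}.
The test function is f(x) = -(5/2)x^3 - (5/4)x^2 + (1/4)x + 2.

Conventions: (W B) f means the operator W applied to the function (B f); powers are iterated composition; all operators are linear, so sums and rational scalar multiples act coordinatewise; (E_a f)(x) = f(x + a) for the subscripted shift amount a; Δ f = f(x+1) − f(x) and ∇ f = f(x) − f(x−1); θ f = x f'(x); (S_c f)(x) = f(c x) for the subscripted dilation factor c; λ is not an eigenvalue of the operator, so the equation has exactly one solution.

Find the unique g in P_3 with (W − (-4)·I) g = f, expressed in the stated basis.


write g with unknown coordinates in the stated basis and equate coefficients in (W − (-4)·I) g = f
solving from the highest basis element down gives g = -(5/14)x^3 - (55/224)x^2 + (2113/3360)x + 24277/103680
check: W g = -(15/14)x^3 - (15/56)x^2 - (1903/840)x + 27563/25920
so W g − (-4)·g = -(5/2)x^3 - (5/4)x^2 + (1/4)x + 2 = f ✓

the image equals g(x) = -(5/14)x^3 - (55/224)x^2 + (2113/3360)x + 24277/103680


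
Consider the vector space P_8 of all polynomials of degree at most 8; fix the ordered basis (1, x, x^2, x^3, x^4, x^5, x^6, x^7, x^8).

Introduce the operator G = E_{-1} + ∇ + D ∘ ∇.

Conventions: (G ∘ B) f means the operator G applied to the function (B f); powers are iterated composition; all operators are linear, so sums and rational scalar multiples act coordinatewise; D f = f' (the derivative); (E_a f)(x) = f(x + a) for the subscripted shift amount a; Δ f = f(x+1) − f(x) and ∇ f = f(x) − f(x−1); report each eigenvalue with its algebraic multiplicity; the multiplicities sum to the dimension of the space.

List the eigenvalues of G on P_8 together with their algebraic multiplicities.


λ = 1 (multiplicity 9)

image of 1: 1
image of x: x
image of x^2: x^2 + 2
image of x^3: x^3 + 6x - 3
image of x^4: x^4 + 12x^2 - 12x + 4
image of x^5: x^5 + 20x^3 - 30x^2 + 20x - 5
image of x^6: x^6 + 30x^4 - 60x^3 + 60x^2 - 30x + 6
image of x^7: x^7 + 42x^5 - 105x^4 + 140x^3 - 105x^2 + 42x - 7
image of x^8: x^8 + 56x^6 - 168x^5 + 280x^4 - 280x^3 + 168x^2 - 56x + 8
the matrix is upper triangular; its diagonal is (1, 1, 1, 1, 1, 1, 1, 1, 1)
for a triangular matrix the eigenvalues are the diagonal entries, with algebraic multiplicity their repetition count
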